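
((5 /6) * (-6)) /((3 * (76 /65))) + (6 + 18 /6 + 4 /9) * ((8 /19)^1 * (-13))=-36335 /684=-53.12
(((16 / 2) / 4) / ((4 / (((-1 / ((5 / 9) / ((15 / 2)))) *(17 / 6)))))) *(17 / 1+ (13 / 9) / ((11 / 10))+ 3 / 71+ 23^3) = -1456064671 / 6248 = -233044.92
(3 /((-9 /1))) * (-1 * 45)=15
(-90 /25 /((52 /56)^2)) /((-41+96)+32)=-1176 /24505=-0.05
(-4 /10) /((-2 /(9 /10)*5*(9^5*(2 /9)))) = 1 /364500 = 0.00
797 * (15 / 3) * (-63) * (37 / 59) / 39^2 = -103.51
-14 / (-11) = 14 / 11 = 1.27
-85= -85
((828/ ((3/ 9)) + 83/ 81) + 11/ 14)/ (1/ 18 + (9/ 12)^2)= 22551272/ 5607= 4021.99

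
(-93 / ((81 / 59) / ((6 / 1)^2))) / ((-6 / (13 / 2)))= 23777 / 9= 2641.89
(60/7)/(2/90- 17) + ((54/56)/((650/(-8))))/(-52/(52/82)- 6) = -19299843/38238200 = -0.50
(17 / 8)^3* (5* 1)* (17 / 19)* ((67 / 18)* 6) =27979535 / 29184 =958.73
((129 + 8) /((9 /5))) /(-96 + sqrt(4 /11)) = -60280 /76029 - 685 * sqrt(11) /456174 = -0.80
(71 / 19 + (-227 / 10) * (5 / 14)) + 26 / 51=-104743 / 27132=-3.86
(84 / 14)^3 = 216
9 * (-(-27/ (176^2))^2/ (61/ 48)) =-19683/ 3658141696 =-0.00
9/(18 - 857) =-9/839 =-0.01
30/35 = 6/7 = 0.86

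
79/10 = 7.90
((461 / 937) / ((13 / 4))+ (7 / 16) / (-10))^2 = 44004711529 / 3798445081600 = 0.01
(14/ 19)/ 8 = 7/ 76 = 0.09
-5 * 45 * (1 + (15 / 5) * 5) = -3600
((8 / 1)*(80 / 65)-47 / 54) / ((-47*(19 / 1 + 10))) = -6301 / 956826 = -0.01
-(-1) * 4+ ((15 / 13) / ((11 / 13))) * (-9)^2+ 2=1281 / 11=116.45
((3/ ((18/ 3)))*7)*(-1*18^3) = -20412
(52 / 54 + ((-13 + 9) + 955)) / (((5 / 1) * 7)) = 25703 / 945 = 27.20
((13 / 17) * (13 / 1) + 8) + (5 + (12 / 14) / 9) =8224 / 357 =23.04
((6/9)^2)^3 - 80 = -58256/729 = -79.91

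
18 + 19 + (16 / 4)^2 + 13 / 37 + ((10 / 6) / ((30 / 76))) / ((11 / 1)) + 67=442253 / 3663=120.74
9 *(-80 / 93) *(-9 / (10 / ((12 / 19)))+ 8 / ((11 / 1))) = -7968 / 6479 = -1.23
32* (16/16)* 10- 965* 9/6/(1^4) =-2255/2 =-1127.50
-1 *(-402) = 402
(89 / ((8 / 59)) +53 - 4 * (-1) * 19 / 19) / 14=5707 / 112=50.96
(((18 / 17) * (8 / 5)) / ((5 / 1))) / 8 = 0.04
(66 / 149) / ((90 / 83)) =913 / 2235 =0.41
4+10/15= 14/3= 4.67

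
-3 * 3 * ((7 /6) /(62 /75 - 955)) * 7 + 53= 53.08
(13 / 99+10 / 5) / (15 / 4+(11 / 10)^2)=5275 / 12276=0.43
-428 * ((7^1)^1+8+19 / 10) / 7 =-36166 / 35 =-1033.31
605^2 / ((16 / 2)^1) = 366025 / 8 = 45753.12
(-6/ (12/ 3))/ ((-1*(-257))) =-3/ 514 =-0.01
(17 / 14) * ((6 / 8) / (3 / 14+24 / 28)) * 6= 51 / 10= 5.10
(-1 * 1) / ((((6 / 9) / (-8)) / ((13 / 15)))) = 52 / 5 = 10.40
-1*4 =-4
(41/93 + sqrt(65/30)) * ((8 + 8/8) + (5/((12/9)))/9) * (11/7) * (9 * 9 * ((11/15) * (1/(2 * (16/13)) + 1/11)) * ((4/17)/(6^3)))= 254815/1214208 + 6215 * sqrt(78)/78336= 0.91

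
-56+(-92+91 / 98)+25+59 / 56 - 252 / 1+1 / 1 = -20833 / 56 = -372.02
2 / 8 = 1 / 4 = 0.25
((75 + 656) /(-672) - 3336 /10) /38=-1124551 /127680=-8.81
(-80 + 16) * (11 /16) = -44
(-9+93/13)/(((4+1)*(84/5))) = -0.02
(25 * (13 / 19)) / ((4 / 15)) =4875 / 76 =64.14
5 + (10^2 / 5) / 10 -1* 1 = 6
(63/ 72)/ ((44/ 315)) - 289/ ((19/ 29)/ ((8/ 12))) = -5774539/ 20064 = -287.81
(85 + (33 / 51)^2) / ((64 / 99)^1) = 1221957 / 9248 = 132.13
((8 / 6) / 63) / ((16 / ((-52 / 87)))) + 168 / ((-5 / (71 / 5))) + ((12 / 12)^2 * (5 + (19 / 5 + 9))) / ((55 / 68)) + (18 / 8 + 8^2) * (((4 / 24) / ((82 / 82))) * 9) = -12868698589 / 36174600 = -355.74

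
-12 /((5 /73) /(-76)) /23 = 66576 /115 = 578.92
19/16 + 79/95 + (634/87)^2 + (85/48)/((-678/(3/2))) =286639102987/5200205760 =55.12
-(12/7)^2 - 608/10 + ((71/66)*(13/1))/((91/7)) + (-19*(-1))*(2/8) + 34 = -23.91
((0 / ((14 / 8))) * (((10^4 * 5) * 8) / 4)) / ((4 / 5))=0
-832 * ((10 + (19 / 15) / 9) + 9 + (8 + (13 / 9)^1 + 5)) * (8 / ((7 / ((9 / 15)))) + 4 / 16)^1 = -123542432 / 4725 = -26146.55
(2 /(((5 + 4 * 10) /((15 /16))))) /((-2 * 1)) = -1 /48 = -0.02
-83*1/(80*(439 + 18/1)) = -83/36560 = -0.00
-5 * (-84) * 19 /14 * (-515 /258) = -1137.79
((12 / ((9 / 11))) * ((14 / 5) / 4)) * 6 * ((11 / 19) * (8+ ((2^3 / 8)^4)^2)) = 320.97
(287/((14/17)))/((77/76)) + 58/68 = 902757/2618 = 344.83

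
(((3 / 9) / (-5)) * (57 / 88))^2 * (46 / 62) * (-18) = -74727 / 3000800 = -0.02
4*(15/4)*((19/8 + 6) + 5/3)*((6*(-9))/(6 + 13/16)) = -130140/109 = -1193.94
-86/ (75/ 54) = -1548/ 25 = -61.92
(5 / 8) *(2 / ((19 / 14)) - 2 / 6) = 325 / 456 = 0.71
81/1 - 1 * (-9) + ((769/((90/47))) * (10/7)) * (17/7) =654121/441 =1483.27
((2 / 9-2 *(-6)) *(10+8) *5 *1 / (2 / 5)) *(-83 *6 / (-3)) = 456500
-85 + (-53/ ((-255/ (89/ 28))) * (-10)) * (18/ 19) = -91.26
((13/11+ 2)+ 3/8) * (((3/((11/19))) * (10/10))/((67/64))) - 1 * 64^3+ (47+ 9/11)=-2124671018/8107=-262078.58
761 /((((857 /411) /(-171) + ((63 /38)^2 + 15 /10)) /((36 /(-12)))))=-12194315748 /22628233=-538.90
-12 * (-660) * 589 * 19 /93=953040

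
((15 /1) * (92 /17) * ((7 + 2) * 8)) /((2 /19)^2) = 8967240 /17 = 527484.71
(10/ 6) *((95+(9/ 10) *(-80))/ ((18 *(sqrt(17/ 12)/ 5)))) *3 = 575 *sqrt(51)/ 153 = 26.84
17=17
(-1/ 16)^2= 1/ 256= 0.00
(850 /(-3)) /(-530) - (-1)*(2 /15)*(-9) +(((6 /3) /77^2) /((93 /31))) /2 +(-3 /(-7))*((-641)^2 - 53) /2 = 138317552718 /1571185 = 88033.91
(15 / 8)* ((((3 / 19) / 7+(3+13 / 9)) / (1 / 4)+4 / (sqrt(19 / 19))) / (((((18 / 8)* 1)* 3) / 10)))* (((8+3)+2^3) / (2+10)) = 96.18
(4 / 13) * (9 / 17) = 36 / 221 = 0.16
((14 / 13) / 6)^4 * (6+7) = 2401 / 177957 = 0.01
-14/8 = -7/4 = -1.75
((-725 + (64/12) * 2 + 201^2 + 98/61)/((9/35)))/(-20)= -25420339/3294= -7717.16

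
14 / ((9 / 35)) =490 / 9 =54.44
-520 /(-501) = 520 /501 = 1.04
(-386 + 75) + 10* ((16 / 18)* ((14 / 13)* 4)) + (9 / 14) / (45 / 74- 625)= -10319879506 / 37841895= -272.71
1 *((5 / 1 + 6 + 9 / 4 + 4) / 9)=23 / 12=1.92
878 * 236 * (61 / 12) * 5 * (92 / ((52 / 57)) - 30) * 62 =300729776740 / 13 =23133059749.23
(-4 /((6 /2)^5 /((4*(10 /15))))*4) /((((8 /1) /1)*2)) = -0.01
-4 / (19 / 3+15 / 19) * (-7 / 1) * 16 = 62.90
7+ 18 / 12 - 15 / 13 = 191 / 26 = 7.35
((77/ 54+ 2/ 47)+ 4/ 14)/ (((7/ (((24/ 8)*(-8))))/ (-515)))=64199900/ 20727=3097.40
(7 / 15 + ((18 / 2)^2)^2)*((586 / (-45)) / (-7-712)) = 57675292 / 485325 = 118.84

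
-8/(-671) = 8/671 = 0.01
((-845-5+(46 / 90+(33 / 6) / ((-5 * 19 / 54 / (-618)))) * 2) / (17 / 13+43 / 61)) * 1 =511078984 / 341145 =1498.13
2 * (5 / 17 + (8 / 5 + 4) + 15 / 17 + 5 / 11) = 14.46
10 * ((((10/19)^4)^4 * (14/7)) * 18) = 0.01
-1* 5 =-5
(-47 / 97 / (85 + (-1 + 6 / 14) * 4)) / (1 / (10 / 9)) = -3290 / 505467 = -0.01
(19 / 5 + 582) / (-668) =-2929 / 3340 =-0.88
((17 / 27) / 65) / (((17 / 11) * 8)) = 11 / 14040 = 0.00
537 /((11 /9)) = 4833 /11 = 439.36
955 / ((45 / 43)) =8213 / 9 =912.56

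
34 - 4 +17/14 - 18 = 185/14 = 13.21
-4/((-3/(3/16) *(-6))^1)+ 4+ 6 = 239/24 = 9.96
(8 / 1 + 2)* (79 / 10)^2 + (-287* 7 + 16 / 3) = -41387 / 30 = -1379.57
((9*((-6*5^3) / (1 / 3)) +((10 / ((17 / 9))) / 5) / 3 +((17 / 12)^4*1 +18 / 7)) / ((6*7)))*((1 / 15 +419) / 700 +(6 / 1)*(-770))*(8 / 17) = 173059245136973023 / 165173904000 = 1047739.63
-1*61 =-61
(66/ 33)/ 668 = 1/ 334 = 0.00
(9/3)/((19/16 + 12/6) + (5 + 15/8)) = 48/161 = 0.30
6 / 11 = 0.55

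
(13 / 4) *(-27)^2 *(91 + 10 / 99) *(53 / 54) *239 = 4455503247 / 88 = 50630718.72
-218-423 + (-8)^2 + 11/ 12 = -576.08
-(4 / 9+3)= -31 / 9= -3.44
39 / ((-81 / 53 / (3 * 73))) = -50297 / 9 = -5588.56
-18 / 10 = -9 / 5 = -1.80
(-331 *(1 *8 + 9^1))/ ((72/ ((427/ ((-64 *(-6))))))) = -2402729/ 27648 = -86.90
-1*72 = -72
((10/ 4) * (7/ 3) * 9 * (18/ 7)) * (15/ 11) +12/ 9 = 185.42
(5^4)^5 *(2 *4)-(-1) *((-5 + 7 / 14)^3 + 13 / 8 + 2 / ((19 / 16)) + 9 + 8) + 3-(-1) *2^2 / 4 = 28991699218747461 / 38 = 762939453124933.18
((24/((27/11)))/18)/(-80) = -11/1620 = -0.01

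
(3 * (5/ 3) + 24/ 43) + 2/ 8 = 5.81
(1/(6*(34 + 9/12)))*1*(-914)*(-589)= 1076692/417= 2582.00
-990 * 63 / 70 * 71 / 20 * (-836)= 13221549 / 5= 2644309.80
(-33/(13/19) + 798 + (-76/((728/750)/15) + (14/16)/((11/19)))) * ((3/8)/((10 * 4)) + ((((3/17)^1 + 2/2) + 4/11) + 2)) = -20564937907/13691392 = -1502.03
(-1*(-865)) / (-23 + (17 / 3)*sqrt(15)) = -59685 / 142-14705*sqrt(15) / 142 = -821.39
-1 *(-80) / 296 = 10 / 37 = 0.27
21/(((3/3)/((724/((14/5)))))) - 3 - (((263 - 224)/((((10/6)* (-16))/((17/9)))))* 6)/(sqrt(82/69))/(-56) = 5427 - 663* sqrt(5658)/183680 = 5426.73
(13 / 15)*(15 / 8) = 13 / 8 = 1.62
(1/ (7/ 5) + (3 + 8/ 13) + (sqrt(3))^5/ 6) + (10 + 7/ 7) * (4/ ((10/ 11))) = 3 * sqrt(3)/ 2 + 23992/ 455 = 55.33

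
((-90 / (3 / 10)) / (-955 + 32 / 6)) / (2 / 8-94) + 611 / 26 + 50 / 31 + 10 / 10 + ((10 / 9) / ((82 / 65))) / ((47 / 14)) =403942527397 / 15317164170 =26.37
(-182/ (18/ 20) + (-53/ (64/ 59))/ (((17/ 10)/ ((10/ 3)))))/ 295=-145913/ 144432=-1.01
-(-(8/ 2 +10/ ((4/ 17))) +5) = 83/ 2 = 41.50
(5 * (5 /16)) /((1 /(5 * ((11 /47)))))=1375 /752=1.83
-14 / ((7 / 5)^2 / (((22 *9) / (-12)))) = 825 / 7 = 117.86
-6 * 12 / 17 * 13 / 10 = -468 / 85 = -5.51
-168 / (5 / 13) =-436.80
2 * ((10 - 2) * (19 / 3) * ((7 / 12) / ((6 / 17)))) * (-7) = -31654 / 27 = -1172.37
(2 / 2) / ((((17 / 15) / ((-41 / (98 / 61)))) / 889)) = -4764405 / 238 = -20018.51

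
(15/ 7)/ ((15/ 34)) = 34/ 7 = 4.86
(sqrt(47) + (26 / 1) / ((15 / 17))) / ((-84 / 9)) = -221 / 70 - 3 * sqrt(47) / 28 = -3.89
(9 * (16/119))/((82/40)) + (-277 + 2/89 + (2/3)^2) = -1078406257/3908079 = -275.94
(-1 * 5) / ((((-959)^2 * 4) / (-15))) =75 / 3678724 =0.00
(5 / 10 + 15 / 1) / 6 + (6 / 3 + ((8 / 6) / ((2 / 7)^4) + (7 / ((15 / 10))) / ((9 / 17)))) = 213.48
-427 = -427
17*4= 68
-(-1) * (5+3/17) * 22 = 1936/17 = 113.88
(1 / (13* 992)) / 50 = 1 / 644800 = 0.00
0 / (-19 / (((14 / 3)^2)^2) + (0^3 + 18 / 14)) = 0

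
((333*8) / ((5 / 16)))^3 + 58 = 619516098830.99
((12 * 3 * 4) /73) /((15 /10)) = 96 /73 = 1.32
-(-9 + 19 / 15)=116 / 15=7.73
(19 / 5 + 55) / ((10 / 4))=588 / 25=23.52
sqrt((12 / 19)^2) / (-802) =-6 / 7619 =-0.00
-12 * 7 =-84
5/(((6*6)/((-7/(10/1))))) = -7/72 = -0.10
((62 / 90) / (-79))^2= 961 / 12638025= 0.00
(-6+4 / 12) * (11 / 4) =-187 / 12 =-15.58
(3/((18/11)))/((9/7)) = 1.43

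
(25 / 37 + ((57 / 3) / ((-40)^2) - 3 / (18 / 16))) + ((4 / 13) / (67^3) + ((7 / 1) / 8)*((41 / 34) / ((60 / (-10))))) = -25439082183143 / 11804827444800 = -2.15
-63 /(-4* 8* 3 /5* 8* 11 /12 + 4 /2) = 315 /694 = 0.45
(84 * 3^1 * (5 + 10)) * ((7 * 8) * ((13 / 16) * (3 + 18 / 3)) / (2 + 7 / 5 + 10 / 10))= 3869775 / 11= 351797.73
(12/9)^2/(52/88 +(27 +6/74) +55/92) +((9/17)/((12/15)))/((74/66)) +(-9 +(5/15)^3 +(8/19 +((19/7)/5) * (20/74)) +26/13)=-18305412326713/3187939049820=-5.74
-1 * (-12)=12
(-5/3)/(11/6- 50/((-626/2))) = -3130/3743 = -0.84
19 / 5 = 3.80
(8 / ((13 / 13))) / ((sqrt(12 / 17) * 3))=3.17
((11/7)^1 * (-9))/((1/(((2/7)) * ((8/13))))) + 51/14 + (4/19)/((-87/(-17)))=2521501/2105922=1.20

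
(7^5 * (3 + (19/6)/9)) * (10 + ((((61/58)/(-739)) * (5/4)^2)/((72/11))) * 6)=250295994773755/444393216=563230.91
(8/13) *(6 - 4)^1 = 1.23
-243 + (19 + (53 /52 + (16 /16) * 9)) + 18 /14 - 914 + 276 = -309653 /364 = -850.70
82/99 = 0.83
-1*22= -22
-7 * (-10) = 70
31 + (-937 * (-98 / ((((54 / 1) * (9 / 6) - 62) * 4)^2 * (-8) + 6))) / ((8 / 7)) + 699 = 134588449 / 184808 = 728.26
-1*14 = -14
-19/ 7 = -2.71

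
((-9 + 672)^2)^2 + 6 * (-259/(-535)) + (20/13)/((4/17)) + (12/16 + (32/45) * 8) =48378650388415721/250380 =193220905776.88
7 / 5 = 1.40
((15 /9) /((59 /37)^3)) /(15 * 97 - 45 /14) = 709142 /2504596905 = 0.00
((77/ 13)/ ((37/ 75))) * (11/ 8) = 63525/ 3848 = 16.51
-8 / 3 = -2.67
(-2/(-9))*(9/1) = 2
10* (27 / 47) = 270 / 47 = 5.74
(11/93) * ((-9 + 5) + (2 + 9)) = 77/93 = 0.83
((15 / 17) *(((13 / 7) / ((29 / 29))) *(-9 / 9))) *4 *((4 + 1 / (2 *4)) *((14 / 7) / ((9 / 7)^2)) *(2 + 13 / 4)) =-35035 / 204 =-171.74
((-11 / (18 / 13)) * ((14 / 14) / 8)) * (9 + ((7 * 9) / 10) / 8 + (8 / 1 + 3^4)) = -1130129 / 11520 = -98.10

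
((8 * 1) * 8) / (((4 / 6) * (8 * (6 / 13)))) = 26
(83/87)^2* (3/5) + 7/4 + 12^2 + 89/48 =29902649/201840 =148.15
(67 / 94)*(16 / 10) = 268 / 235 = 1.14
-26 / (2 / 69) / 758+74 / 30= 14591 / 11370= 1.28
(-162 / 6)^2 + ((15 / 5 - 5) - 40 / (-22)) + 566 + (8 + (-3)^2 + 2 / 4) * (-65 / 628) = 17864183 / 13816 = 1293.01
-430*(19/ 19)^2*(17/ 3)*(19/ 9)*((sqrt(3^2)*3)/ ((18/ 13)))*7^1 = -6319495/ 27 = -234055.37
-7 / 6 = -1.17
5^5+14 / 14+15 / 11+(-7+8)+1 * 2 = 34434 / 11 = 3130.36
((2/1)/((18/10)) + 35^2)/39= 11035/351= 31.44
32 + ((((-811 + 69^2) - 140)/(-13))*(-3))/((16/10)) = 30239/52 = 581.52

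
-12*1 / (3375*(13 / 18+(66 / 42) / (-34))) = -119 / 22625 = -0.01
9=9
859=859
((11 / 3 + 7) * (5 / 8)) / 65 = 4 / 39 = 0.10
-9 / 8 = -1.12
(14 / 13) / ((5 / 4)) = 56 / 65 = 0.86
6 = 6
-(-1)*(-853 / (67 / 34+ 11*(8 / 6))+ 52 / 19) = -1564870 / 32243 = -48.53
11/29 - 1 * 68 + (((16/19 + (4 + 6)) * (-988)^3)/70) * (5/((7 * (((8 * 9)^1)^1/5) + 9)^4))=-1341757478729327/18441040248603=-72.76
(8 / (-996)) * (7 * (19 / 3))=-266 / 747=-0.36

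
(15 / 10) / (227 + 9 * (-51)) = -3 / 464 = -0.01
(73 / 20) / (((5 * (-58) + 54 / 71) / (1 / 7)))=-5183 / 2875040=-0.00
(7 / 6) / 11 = 7 / 66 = 0.11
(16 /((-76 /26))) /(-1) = 104 /19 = 5.47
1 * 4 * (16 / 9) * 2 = 128 / 9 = 14.22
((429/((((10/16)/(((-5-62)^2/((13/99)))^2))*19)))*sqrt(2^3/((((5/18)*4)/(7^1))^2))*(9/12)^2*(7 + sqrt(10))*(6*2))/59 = 22172662637572986*sqrt(2)*(sqrt(10) + 7)/364325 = 874651268267.12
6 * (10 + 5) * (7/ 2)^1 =315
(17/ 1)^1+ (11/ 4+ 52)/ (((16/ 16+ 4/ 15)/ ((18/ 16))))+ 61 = 76989/ 608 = 126.63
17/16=1.06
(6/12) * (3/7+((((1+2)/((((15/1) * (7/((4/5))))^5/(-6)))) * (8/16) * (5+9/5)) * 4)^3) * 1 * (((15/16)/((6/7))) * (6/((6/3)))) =4662246702781482716090974490974735196381/6630750866178108751773834228515625000000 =0.70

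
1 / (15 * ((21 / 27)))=3 / 35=0.09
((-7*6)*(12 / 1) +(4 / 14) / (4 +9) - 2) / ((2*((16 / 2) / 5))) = -57555 / 364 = -158.12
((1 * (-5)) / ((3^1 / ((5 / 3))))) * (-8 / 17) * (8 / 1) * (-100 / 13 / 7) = -160000 / 13923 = -11.49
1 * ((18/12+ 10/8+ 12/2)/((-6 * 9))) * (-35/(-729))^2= -42875/114791256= -0.00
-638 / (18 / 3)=-319 / 3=-106.33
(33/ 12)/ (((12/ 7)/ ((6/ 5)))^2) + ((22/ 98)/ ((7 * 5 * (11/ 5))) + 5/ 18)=2010493/ 1234800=1.63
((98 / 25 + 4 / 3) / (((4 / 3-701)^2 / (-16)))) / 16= -1182 / 110145025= -0.00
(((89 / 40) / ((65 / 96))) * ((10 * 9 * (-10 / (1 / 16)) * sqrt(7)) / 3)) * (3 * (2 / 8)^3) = -9612 * sqrt(7) / 13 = -1956.23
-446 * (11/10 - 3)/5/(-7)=-4237/175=-24.21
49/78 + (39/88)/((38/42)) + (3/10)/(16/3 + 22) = 15092243/13367640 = 1.13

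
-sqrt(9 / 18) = -sqrt(2) / 2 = -0.71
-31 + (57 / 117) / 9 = -10862 / 351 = -30.95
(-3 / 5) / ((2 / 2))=-3 / 5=-0.60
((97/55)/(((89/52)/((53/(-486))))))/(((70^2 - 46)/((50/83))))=-0.00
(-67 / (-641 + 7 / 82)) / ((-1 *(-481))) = 5494 / 25278955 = 0.00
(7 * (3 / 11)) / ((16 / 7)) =147 / 176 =0.84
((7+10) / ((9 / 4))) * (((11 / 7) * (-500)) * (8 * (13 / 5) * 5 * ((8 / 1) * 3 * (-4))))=59270095.24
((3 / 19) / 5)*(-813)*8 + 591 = 36633 / 95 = 385.61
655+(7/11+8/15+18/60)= 43327/66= 656.47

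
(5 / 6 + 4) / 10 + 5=329 / 60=5.48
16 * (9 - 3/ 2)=120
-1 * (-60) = 60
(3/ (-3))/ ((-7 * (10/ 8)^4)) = 256/ 4375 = 0.06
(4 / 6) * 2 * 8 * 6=64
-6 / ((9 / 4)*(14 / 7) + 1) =-12 / 11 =-1.09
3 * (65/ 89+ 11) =3132/ 89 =35.19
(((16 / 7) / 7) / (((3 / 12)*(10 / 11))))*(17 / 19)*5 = 5984 / 931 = 6.43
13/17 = 0.76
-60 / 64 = -15 / 16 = -0.94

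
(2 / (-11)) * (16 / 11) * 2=-64 / 121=-0.53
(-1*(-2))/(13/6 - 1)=12/7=1.71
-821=-821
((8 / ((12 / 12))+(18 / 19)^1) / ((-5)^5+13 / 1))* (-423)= 1.22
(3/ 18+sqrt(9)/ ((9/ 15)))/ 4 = 31/ 24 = 1.29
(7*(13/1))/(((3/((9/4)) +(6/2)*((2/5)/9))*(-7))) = -195/22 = -8.86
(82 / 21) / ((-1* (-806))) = 41 / 8463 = 0.00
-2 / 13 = -0.15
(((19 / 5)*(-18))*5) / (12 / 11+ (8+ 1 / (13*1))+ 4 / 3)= -146718 / 4505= -32.57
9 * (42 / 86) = 189 / 43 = 4.40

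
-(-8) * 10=80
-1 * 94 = -94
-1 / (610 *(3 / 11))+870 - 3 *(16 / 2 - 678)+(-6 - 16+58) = 5336269 / 1830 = 2915.99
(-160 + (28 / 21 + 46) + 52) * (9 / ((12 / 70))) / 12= -265.42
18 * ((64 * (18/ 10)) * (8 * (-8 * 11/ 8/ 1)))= -912384/ 5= -182476.80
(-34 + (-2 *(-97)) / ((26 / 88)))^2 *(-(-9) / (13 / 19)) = 11202694956 / 2197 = 5099087.37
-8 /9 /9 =-8 /81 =-0.10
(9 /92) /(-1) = -9 /92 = -0.10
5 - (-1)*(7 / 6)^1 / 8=247 / 48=5.15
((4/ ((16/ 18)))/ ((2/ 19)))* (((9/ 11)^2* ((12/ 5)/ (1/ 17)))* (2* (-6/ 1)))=-8476812/ 605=-14011.26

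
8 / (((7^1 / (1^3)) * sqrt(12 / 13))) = 4 * sqrt(39) / 21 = 1.19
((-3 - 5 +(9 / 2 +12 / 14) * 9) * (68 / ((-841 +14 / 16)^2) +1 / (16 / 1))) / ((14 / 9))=229238543691 / 141658893376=1.62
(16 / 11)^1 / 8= 2 / 11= 0.18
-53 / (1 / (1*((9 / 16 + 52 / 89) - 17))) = 1196475 / 1424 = 840.22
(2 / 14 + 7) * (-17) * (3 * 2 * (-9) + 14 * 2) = 3157.14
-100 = -100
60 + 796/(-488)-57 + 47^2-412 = 219401/122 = 1798.37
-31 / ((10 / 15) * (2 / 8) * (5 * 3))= -12.40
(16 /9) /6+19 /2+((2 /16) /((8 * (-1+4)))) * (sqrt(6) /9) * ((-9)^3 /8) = 529 /54 - 27 * sqrt(6) /512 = 9.67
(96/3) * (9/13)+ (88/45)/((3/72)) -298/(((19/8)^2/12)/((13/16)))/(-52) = 5560712/70395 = 78.99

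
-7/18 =-0.39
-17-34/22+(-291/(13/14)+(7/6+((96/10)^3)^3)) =1160534930903132929/1675781250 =692533665.06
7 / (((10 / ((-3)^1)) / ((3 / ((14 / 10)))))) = -9 / 2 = -4.50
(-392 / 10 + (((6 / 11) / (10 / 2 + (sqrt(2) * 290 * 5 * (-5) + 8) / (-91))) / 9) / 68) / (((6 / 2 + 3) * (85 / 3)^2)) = -3296329829511 / 405033721229500 + 1885 * sqrt(2) / 1620134884918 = -0.01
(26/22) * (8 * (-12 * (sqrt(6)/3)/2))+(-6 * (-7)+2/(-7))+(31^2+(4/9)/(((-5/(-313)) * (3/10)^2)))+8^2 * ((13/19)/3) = 14289809/10773 - 208 * sqrt(6)/11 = 1280.13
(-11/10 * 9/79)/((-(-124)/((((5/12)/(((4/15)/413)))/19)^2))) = -2110791375/1810614272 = -1.17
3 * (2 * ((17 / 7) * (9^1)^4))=669222 / 7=95603.14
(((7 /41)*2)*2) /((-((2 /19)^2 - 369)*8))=2527 /10922810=0.00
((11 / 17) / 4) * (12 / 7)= 33 / 119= 0.28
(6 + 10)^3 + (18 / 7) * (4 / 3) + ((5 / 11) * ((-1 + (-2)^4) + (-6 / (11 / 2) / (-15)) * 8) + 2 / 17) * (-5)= 58509287 / 14399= 4063.43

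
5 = 5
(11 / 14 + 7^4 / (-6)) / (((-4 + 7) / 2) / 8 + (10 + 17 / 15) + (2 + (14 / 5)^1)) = -670960 / 27083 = -24.77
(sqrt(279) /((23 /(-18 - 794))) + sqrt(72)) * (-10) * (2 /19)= -120 * sqrt(2) /19 + 48720 * sqrt(31) /437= 611.80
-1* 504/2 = -252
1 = 1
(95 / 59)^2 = 2.59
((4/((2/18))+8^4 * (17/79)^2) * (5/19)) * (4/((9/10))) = 281684000/1067211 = 263.94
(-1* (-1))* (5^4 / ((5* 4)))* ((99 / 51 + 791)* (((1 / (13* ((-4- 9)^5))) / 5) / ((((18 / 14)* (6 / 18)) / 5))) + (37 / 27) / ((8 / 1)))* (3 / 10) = 75731723525 / 47264113728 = 1.60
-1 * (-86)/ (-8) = -43/ 4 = -10.75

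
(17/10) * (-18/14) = -153/70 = -2.19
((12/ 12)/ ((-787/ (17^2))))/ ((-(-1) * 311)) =-289/ 244757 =-0.00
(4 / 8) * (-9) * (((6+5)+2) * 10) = -585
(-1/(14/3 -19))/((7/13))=39/301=0.13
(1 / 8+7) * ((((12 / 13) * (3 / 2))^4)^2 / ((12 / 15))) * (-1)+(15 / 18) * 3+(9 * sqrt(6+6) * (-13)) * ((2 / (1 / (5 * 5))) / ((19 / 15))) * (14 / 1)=-224099.33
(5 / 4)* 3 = 3.75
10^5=100000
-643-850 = -1493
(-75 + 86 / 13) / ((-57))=1.20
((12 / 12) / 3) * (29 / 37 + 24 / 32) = 227 / 444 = 0.51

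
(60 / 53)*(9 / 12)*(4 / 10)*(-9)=-162 / 53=-3.06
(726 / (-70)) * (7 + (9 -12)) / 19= -1452 / 665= -2.18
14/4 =3.50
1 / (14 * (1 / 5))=5 / 14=0.36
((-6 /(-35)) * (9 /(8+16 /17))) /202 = 459 /537320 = 0.00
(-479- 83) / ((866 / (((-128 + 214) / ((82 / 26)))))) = -314158 / 17753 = -17.70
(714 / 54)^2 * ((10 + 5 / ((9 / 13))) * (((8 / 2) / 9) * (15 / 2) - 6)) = -17559640 / 2187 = -8029.10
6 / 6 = 1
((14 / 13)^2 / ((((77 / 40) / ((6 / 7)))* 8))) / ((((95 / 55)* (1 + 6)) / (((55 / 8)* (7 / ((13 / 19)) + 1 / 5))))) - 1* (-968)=282962438 / 292201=968.38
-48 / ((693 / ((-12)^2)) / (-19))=14592 / 77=189.51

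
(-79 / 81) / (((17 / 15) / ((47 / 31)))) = -18565 / 14229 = -1.30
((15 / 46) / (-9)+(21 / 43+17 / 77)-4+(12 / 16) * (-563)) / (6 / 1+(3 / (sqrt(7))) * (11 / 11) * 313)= 388907657 / 19179002502-121728096641 * sqrt(7) / 268506035028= -1.18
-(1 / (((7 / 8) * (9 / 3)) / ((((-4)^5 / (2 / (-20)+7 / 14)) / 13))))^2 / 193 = -29.16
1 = 1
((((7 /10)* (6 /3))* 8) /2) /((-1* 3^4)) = -28 /405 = -0.07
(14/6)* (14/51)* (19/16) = 931/1224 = 0.76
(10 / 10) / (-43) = -0.02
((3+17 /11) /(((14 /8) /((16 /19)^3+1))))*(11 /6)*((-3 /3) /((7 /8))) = -1252000 /144039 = -8.69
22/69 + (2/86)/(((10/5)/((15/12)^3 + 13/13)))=134129/379776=0.35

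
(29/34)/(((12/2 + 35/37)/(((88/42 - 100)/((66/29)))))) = -62234/11781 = -5.28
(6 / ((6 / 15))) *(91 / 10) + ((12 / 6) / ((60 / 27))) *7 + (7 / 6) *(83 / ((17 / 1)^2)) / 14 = 2476567 / 17340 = 142.82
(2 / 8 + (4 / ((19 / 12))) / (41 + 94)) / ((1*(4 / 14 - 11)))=-6433 / 256500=-0.03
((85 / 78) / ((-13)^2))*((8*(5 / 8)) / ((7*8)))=425 / 738192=0.00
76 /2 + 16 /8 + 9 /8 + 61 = 102.12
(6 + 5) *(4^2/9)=176/9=19.56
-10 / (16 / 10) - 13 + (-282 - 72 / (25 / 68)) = -49709 / 100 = -497.09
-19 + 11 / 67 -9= -1865 / 67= -27.84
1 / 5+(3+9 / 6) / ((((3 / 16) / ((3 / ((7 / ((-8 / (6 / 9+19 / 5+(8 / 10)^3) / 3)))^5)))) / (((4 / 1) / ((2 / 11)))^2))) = 207011700825136896349 / 1906258504125684481745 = 0.11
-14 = -14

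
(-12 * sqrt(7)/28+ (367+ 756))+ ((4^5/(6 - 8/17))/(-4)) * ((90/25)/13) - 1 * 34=3287727/3055 - 3 * sqrt(7)/7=1075.05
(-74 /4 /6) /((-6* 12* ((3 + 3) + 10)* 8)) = 37 /110592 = 0.00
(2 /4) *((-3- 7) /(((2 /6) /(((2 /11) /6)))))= -5 /11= -0.45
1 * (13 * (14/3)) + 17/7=1325/21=63.10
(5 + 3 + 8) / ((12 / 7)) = 28 / 3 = 9.33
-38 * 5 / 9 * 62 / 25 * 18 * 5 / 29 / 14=-2356 / 203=-11.61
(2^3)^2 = 64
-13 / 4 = -3.25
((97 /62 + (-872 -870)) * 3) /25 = -323721 /1550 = -208.85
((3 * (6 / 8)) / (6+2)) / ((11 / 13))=117 / 352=0.33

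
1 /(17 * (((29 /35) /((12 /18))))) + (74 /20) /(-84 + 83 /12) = -124 /184875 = -0.00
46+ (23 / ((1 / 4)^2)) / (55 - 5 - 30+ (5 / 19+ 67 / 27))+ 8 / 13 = 2381250 / 37921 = 62.80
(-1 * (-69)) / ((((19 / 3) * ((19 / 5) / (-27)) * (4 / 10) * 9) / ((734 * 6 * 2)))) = -68372100 / 361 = -189396.40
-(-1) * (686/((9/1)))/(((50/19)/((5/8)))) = 18.10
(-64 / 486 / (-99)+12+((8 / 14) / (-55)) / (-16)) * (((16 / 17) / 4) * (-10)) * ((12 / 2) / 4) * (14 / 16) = -40422427 / 1090584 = -37.06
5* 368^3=249180160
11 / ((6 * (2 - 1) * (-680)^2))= 11 / 2774400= 0.00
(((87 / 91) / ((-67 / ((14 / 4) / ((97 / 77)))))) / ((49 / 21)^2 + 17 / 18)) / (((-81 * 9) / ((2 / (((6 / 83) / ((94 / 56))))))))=0.00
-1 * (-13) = 13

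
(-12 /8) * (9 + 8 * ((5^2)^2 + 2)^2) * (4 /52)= -9435123 /26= -362889.35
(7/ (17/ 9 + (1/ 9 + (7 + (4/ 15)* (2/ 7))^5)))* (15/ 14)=191442234375/ 452921585486386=0.00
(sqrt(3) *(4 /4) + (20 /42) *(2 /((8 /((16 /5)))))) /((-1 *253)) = -sqrt(3) /253 - 8 /5313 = -0.01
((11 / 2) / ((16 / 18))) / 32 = 99 / 512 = 0.19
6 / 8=3 / 4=0.75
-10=-10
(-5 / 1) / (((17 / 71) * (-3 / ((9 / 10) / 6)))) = 71 / 68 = 1.04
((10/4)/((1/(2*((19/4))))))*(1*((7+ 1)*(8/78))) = 19.49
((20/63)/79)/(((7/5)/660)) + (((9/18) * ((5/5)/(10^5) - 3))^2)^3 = 9873707683870973228995677529096611613/743232000000000000000000000000000000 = 13.28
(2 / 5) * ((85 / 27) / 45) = 34 / 1215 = 0.03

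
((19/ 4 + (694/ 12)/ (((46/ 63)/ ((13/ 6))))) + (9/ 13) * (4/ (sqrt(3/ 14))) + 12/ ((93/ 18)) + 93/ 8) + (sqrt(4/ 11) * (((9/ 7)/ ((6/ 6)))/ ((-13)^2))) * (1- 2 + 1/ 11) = -180 * sqrt(11)/ 143143 + 12 * sqrt(42)/ 13 + 542769/ 2852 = 196.29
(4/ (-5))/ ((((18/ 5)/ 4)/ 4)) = -32/ 9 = -3.56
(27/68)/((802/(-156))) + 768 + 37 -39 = 10442591/13634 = 765.92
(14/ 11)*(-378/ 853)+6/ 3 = 13474/ 9383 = 1.44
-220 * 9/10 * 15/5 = -594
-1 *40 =-40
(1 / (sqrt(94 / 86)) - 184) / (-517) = 184 / 517 - sqrt(2021) / 24299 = 0.35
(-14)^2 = 196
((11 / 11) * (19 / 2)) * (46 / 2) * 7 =3059 / 2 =1529.50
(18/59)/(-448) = -9/13216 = -0.00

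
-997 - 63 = -1060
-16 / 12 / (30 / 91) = -182 / 45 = -4.04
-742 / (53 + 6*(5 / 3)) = -106 / 9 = -11.78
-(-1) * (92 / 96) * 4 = 23 / 6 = 3.83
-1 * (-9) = 9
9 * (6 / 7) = 54 / 7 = 7.71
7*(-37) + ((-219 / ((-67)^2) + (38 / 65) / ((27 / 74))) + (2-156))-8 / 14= -22721703464 / 55147365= -412.02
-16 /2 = -8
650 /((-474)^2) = 325 /112338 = 0.00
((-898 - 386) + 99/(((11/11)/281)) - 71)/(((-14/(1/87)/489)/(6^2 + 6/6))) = -79802192/203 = -393114.25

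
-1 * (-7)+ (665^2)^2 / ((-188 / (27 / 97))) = -289548121.26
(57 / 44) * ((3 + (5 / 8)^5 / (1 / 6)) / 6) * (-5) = -5560065 / 1441792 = -3.86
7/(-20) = -7/20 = -0.35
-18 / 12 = -3 / 2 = -1.50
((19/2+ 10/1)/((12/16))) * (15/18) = 65/3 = 21.67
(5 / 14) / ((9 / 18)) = 5 / 7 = 0.71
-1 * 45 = -45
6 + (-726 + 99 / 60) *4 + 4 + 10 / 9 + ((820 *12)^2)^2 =421883856691070117 / 45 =9375196815357113.71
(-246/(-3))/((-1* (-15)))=5.47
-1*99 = -99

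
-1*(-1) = 1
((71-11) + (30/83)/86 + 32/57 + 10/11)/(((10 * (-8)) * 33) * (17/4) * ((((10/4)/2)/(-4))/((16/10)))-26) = 4402105696/155061311559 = 0.03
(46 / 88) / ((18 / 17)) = 391 / 792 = 0.49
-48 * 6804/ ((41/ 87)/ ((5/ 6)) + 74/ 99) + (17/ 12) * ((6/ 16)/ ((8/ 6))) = -18752882601/ 75392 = -248738.36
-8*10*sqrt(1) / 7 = -80 / 7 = -11.43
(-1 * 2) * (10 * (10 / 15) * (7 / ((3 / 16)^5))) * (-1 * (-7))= -2055208960 / 729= -2819216.68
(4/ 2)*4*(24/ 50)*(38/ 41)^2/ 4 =34656/ 42025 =0.82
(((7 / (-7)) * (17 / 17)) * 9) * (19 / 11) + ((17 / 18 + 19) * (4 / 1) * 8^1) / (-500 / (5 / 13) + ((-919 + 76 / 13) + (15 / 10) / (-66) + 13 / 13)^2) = -418300112908619 / 26909524226475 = -15.54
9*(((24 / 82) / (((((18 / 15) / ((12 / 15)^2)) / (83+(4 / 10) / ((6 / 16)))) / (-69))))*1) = -8352864 / 1025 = -8149.14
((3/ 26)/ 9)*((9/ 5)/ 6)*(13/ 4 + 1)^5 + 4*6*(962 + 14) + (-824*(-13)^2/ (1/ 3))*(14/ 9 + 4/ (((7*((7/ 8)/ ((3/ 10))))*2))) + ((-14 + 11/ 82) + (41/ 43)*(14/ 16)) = -46047826919912407/ 68999024640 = -667369.24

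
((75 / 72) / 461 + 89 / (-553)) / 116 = -970871 / 709733472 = -0.00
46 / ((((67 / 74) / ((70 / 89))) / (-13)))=-3097640 / 5963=-519.48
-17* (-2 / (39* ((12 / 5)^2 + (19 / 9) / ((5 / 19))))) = 2550 / 40313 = 0.06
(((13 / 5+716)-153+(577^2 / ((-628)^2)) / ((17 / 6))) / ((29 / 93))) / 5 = 362.96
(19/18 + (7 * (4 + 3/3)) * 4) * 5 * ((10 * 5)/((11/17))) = 5395375/99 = 54498.74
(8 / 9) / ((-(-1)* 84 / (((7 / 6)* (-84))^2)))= 2744 / 27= 101.63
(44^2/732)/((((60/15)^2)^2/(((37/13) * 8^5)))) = 2292224/2379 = 963.52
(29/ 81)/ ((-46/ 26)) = -377/ 1863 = -0.20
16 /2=8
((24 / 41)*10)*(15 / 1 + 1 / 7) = 25440 / 287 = 88.64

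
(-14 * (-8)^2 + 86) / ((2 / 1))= -405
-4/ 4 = -1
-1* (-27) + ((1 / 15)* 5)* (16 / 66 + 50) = 4331 / 99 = 43.75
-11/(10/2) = -11/5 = -2.20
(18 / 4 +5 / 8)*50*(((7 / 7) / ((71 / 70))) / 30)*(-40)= -71750 / 213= -336.85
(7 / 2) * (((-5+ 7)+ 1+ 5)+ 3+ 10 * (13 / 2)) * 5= 1330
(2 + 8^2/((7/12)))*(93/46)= 1581/7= 225.86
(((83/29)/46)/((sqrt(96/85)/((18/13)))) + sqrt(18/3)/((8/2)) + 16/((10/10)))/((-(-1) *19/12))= 747 *sqrt(510)/329498 + 3 *sqrt(6)/19 + 192/19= 10.54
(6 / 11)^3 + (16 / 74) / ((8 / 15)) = 27957 / 49247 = 0.57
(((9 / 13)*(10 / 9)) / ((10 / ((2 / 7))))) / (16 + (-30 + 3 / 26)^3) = -2704 / 3281713519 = -0.00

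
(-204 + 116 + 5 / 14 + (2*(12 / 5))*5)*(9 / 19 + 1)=-1782 / 19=-93.79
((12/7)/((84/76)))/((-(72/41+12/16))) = -12464/20139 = -0.62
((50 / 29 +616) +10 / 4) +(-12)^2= 44325 / 58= 764.22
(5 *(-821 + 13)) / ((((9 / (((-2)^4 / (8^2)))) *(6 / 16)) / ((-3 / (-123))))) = -8080 / 1107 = -7.30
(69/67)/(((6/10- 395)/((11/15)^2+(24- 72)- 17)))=83398/495465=0.17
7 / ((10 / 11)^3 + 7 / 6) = 55902 / 15317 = 3.65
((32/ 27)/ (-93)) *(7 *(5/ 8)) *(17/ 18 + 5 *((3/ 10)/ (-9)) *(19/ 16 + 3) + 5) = -52885/ 180792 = -0.29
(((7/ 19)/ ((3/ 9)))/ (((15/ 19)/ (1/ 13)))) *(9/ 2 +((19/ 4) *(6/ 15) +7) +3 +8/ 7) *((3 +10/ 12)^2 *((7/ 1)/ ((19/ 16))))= 9094568/ 55575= 163.64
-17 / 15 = -1.13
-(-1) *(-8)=-8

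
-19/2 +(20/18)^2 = -1339/162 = -8.27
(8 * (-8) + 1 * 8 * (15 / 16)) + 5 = -103 / 2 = -51.50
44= 44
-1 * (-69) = 69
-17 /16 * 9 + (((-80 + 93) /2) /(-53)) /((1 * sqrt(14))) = -153 /16 - 13 * sqrt(14) /1484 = -9.60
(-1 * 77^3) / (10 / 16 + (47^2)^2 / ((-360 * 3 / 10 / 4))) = 14087304 / 5576759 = 2.53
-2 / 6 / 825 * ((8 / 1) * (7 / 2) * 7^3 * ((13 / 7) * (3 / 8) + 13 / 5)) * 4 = -633178 / 12375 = -51.17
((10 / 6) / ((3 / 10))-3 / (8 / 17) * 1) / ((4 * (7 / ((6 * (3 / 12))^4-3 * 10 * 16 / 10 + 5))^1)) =35813 / 32256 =1.11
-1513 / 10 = -151.30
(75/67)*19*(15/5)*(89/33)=126825/737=172.08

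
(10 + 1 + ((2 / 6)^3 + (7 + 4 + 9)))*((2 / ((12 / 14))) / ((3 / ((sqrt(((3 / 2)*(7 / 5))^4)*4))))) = 287434 / 675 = 425.83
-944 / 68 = -236 / 17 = -13.88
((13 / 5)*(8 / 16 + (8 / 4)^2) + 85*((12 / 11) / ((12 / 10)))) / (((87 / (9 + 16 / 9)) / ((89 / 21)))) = 46.71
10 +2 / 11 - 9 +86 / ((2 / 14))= 6635 / 11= 603.18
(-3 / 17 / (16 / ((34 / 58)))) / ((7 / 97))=-291 / 3248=-0.09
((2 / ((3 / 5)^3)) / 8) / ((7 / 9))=125 / 84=1.49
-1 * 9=-9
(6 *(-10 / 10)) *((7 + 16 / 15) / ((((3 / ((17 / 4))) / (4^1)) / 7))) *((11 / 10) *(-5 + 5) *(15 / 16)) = 0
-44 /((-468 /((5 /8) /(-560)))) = -0.00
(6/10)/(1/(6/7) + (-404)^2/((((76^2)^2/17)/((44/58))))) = 0.49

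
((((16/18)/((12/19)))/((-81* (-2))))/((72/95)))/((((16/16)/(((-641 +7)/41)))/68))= -9727145/807003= -12.05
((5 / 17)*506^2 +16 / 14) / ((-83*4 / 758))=-1698184542 / 9877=-171933.23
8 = 8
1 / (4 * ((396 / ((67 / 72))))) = 67 / 114048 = 0.00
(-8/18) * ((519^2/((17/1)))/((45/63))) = -838012/85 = -9858.96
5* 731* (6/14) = 10965/7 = 1566.43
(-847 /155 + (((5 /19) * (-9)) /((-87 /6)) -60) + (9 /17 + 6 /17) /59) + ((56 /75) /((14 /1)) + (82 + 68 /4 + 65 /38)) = 91171727389 /2569836450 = 35.48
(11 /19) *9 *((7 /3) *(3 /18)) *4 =154 /19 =8.11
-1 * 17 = -17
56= 56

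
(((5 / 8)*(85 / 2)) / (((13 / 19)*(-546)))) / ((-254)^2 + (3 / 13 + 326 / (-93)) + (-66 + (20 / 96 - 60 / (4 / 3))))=-250325 / 226733963092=-0.00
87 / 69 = 29 / 23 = 1.26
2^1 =2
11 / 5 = 2.20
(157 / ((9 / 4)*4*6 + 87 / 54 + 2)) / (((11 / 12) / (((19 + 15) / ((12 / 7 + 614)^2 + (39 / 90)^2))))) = 2991038400 / 11218112346551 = 0.00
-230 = -230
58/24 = 29/12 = 2.42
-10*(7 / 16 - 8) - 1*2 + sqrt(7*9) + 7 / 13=3*sqrt(7) + 7713 / 104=82.10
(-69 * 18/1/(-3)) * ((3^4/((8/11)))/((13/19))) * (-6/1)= -10512909/26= -404342.65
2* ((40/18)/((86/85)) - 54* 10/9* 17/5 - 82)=-219664/387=-567.61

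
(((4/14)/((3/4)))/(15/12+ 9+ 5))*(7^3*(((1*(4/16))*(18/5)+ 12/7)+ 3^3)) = 77392/305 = 253.74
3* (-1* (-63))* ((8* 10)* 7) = 105840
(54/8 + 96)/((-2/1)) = -411/8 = -51.38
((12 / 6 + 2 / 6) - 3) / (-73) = 2 / 219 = 0.01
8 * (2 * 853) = 13648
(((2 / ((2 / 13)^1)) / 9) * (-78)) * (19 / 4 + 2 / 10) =-5577 / 10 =-557.70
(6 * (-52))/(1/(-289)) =90168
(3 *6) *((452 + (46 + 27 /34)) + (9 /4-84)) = 255231 /34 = 7506.79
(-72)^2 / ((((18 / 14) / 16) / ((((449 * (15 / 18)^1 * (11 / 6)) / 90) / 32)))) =15365.78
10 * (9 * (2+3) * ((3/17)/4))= 675/34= 19.85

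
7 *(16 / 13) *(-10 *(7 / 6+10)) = -37520 / 39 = -962.05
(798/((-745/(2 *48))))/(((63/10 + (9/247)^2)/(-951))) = 987724972416/63645797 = 15519.09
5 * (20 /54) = 50 /27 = 1.85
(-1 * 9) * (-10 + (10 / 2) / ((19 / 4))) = 1530 / 19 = 80.53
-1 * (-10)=10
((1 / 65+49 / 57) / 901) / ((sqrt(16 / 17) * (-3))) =-1621 * sqrt(17) / 20029230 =-0.00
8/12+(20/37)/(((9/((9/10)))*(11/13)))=892/1221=0.73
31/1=31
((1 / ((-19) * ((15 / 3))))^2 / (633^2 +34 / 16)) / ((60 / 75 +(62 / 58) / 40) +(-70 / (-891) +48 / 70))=11575872 / 66601089006410495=0.00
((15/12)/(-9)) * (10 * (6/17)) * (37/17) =-925/867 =-1.07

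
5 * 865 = 4325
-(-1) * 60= 60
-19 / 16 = -1.19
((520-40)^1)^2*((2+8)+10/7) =18432000/7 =2633142.86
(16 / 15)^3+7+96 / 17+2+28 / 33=10545577 / 631125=16.71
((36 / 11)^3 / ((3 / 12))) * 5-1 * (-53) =1003663 / 1331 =754.07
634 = 634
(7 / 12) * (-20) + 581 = 1708 / 3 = 569.33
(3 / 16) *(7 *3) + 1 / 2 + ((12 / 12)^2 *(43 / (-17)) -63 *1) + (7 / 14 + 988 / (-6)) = -183811 / 816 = -225.26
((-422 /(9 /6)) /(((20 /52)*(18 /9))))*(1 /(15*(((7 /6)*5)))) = -10972 /2625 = -4.18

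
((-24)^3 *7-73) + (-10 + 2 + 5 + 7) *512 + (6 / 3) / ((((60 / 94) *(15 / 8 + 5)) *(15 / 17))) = -94792.48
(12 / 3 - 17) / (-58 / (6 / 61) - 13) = 39 / 1808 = 0.02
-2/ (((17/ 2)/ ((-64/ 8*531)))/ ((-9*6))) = -917568/ 17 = -53974.59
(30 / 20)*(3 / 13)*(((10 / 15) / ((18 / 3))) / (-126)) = -1 / 3276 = -0.00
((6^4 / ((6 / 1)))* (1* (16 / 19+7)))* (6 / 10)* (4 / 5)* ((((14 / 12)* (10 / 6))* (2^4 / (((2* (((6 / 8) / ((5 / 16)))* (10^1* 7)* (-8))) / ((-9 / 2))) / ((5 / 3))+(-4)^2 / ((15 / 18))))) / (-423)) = -8344 / 52687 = -0.16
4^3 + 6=70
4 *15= 60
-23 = -23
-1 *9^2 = -81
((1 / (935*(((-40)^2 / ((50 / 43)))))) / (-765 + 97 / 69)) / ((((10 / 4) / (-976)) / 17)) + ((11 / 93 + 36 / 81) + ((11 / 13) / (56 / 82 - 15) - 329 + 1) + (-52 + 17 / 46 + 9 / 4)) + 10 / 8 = -11459955518862883457 / 30508886386321200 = -375.63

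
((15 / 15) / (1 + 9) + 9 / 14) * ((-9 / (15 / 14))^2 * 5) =6552 / 25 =262.08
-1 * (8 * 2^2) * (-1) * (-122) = -3904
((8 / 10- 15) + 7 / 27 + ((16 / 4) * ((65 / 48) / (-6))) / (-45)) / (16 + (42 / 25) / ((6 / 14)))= -225515 / 322704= -0.70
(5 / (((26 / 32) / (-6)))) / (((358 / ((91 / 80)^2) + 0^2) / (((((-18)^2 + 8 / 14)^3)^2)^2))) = -46115248031435242347056723633821622206464 / 252815347855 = -182406837332851460269414400000.00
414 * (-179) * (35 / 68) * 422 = -273636405 / 17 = -16096259.12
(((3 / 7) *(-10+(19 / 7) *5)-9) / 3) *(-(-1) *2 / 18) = -0.28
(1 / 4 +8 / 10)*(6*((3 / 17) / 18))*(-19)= -399 / 340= -1.17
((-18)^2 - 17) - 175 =132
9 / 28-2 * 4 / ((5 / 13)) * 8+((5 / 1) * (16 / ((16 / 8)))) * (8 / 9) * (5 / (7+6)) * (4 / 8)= -2608367 / 16380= -159.24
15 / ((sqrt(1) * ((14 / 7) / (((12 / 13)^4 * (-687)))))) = -106842240 / 28561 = -3740.84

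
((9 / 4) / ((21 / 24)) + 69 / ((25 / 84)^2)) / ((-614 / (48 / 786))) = -13677192 / 175949375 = -0.08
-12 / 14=-6 / 7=-0.86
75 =75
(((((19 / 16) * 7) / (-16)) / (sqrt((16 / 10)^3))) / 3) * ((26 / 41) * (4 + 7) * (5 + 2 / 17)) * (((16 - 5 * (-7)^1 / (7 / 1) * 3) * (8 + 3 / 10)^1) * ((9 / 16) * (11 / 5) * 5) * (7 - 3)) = -140494931577 * sqrt(10) / 22839296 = -19452.61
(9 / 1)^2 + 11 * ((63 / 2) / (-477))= 8509 / 106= 80.27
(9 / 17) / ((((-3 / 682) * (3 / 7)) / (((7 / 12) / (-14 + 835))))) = -16709 / 83742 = -0.20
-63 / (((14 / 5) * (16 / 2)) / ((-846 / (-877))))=-19035 / 7016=-2.71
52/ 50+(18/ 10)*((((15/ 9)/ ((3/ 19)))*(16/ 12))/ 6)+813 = 184109/ 225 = 818.26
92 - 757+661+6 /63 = -82 /21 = -3.90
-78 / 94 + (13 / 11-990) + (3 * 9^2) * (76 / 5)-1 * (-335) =7855691 / 2585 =3038.95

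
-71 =-71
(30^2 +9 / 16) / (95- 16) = 14409 / 1264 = 11.40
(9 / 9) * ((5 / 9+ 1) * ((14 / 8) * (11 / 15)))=539 / 270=2.00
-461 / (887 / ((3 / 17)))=-1383 / 15079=-0.09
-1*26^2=-676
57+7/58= 3313/58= 57.12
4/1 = 4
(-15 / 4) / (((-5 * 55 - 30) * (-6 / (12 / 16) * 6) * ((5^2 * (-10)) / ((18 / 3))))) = 3 / 488000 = 0.00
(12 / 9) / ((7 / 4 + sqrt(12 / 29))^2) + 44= 202371940 / 4531323 - 207872 * sqrt(87) / 4531323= 44.23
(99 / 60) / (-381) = -11 / 2540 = -0.00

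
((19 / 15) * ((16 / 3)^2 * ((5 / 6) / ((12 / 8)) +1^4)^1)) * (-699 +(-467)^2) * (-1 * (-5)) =14803389440 / 243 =60919298.11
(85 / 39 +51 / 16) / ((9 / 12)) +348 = 166213 / 468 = 355.16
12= 12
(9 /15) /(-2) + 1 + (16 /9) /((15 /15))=223 /90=2.48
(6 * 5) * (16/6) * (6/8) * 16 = 960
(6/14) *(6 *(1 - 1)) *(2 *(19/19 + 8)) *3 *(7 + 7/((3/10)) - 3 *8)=0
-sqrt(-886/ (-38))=-sqrt(8417)/ 19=-4.83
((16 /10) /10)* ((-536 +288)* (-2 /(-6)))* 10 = -1984 /15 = -132.27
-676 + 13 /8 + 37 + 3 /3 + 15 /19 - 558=-181425 /152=-1193.59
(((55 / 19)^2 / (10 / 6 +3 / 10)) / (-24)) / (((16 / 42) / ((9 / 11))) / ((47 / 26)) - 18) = 0.01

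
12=12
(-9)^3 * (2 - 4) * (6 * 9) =78732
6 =6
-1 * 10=-10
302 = 302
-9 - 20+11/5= -134/5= -26.80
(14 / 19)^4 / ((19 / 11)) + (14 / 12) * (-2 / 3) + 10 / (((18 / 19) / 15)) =3514911566 / 22284891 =157.73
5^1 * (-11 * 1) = -55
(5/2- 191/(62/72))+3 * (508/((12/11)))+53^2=247175/62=3986.69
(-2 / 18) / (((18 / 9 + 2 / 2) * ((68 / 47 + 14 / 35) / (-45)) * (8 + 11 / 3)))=235 / 3038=0.08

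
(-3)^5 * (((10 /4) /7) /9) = -135 /14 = -9.64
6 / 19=0.32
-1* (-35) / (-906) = -0.04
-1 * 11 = -11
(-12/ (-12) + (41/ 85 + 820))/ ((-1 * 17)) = -69826/ 1445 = -48.32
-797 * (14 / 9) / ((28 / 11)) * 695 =-338503.61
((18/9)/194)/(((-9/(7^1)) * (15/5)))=-7/2619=-0.00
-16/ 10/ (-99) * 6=16/ 165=0.10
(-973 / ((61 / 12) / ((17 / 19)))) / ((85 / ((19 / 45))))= -3892 / 4575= -0.85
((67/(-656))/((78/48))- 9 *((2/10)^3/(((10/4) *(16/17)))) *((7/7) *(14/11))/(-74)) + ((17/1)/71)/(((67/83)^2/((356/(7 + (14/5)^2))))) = 1122548548069550907/128254758226595000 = 8.75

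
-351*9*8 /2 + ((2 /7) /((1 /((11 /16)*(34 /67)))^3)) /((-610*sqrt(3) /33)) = -12636 - 71931233*sqrt(3) /328770050560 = -12636.00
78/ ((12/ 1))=13/ 2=6.50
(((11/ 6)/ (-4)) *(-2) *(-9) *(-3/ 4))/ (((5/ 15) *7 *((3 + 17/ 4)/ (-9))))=-2673/ 812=-3.29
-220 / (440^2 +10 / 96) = -2112 / 1858561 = -0.00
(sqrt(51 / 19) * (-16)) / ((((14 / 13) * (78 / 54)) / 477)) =-34344 * sqrt(969) / 133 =-8038.24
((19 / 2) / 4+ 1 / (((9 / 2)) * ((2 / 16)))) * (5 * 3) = 1495 / 24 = 62.29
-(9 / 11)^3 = -729 / 1331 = -0.55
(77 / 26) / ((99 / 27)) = 21 / 26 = 0.81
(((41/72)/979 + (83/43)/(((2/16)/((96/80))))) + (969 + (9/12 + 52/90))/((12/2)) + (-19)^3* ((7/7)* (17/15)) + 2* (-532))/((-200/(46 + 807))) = 41967729341243/1136619000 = 36923.30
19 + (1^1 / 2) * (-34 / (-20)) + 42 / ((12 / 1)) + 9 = 32.35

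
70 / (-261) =-70 / 261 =-0.27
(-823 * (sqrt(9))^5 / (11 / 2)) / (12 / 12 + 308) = -133326 / 1133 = -117.68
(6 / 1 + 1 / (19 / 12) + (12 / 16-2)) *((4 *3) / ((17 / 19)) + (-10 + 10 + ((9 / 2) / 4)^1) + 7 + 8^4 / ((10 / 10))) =229033865 / 10336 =22158.85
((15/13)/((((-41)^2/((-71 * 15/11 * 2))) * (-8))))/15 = 1065/961532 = 0.00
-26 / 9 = -2.89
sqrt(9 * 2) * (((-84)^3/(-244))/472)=55566 * sqrt(2)/3599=21.83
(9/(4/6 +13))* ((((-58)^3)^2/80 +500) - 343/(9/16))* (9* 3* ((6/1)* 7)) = 72849184963632/205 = 355361877871.38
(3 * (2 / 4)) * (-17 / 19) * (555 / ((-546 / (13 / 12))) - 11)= 1819 / 112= 16.24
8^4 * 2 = 8192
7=7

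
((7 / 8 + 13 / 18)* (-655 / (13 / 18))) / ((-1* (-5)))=-15065 / 52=-289.71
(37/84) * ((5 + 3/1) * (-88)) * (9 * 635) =-12405360/7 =-1772194.29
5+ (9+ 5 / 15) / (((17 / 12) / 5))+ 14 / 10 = 3344 / 85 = 39.34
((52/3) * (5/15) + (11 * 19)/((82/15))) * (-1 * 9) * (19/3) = -2508.54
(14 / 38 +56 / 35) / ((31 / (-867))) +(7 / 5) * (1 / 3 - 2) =-507002 / 8835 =-57.39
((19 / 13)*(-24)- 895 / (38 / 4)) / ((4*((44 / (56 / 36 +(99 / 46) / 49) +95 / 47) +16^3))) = -24349818703 / 3107986563838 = -0.01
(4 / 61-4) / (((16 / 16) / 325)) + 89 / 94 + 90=-6810511 / 5734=-1187.74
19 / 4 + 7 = 47 / 4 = 11.75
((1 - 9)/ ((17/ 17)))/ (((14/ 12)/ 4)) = -192/ 7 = -27.43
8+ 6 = 14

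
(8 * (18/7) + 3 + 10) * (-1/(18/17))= -3995/126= -31.71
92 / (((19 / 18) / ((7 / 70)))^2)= 7452 / 9025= 0.83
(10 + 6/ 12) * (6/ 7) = 9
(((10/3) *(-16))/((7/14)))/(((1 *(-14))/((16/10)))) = 256/21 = 12.19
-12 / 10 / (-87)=2 / 145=0.01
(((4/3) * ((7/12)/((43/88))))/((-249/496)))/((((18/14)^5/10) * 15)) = -10270287104/17070416361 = -0.60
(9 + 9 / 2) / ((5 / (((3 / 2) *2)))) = 81 / 10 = 8.10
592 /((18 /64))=18944 /9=2104.89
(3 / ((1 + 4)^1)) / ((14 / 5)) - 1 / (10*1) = 4 / 35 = 0.11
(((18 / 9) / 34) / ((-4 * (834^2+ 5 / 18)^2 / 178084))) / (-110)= 7212402 / 146561928361358015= 0.00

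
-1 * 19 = -19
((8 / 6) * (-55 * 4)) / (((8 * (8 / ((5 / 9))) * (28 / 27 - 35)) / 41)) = 11275 / 3668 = 3.07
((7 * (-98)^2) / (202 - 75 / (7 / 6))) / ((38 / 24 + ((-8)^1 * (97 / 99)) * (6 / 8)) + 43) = 5176556 / 410423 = 12.61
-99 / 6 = -33 / 2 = -16.50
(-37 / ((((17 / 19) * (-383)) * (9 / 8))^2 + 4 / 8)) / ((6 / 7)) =-2991968 / 10301563059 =-0.00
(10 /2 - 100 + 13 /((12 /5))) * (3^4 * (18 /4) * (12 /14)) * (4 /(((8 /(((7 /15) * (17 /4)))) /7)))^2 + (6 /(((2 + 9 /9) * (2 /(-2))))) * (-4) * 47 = -345163085 /256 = -1348293.30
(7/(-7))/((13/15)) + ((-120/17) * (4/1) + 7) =-4948/221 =-22.39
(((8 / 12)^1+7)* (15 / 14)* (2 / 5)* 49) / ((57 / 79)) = 223.14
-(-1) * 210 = 210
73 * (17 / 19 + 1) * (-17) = -2351.37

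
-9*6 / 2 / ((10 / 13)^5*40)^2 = -3722179279923 / 16000000000000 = -0.23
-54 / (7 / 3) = -162 / 7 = -23.14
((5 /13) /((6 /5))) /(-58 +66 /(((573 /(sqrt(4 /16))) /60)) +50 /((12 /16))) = 4775 /180596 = 0.03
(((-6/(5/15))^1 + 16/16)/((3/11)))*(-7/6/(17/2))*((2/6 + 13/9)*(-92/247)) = -5.67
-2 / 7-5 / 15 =-13 / 21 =-0.62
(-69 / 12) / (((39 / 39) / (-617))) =14191 / 4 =3547.75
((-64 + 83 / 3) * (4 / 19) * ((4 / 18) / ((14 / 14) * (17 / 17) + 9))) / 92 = -109 / 58995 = -0.00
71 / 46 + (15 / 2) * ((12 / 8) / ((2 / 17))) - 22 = 13831 / 184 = 75.17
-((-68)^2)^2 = -21381376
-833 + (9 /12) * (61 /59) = -832.22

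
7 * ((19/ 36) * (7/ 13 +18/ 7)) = 5377/ 468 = 11.49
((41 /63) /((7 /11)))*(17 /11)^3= 201433 /53361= 3.77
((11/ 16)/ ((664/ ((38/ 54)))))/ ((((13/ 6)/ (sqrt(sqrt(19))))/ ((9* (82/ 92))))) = 8569* 19^(1/ 4)/ 3176576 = 0.01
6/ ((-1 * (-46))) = 3/ 23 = 0.13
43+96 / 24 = 47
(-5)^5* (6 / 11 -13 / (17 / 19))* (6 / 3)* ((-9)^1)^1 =-147093750 / 187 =-786597.59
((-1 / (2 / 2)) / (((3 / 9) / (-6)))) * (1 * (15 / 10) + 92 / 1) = 1683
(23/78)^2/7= 529/42588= 0.01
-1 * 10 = -10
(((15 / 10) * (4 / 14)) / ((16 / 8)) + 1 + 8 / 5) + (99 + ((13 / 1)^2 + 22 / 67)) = 1271659 / 4690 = 271.14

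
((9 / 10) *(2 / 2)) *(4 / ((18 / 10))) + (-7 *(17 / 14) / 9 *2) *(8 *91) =-12358 / 9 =-1373.11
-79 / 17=-4.65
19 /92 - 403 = -37057 /92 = -402.79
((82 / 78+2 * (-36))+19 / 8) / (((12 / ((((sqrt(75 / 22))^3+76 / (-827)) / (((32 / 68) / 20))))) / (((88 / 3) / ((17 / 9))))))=22357775 / 64506 - 1215625 * sqrt(66) / 416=-23393.27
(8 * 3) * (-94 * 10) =-22560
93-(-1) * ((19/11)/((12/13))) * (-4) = 2822/33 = 85.52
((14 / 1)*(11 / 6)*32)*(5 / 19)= 12320 / 57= 216.14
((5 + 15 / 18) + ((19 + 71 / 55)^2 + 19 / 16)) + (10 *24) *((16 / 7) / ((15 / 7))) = 97972513 / 145200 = 674.74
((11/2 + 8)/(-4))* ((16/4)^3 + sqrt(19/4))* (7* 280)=-423360 - 6615* sqrt(19)/2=-437777.06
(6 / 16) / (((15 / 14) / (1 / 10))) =7 / 200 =0.04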